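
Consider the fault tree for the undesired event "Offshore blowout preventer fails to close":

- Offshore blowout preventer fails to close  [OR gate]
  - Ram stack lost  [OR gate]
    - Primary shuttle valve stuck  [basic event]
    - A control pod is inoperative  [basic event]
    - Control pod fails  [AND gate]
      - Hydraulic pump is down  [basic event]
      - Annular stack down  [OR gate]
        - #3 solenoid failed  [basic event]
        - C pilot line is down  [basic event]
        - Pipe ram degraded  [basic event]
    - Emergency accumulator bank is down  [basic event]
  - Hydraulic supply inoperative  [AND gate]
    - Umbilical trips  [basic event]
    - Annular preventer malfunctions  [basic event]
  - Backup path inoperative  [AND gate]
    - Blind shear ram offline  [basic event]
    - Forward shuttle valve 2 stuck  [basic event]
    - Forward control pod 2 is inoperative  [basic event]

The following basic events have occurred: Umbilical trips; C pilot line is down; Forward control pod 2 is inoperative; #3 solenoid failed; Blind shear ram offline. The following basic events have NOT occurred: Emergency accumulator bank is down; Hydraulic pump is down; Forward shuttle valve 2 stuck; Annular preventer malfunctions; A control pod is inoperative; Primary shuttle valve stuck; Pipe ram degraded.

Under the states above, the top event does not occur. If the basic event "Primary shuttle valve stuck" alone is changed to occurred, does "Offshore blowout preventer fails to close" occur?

Counterfactual: set "Primary shuttle valve stuck" to occurred.
Annular stack down [OR]: #3 solenoid failed=occurs, C pilot line is down=occurs, Pipe ram degraded=not → at least one input occurs → occurs.
Control pod fails [AND]: Hydraulic pump is down=not, Annular stack down=occurs → not all inputs occur → does not occur.
Ram stack lost [OR]: Primary shuttle valve stuck=occurs, A control pod is inoperative=not, Control pod fails=not, Emergency accumulator bank is down=not → at least one input occurs → occurs.
Hydraulic supply inoperative [AND]: Umbilical trips=occurs, Annular preventer malfunctions=not → not all inputs occur → does not occur.
Backup path inoperative [AND]: Blind shear ram offline=occurs, Forward shuttle valve 2 stuck=not, Forward control pod 2 is inoperative=occurs → not all inputs occur → does not occur.
Offshore blowout preventer fails to close [OR]: Ram stack lost=occurs, Hydraulic supply inoperative=not, Backup path inoperative=not → at least one input occurs → occurs.

Yes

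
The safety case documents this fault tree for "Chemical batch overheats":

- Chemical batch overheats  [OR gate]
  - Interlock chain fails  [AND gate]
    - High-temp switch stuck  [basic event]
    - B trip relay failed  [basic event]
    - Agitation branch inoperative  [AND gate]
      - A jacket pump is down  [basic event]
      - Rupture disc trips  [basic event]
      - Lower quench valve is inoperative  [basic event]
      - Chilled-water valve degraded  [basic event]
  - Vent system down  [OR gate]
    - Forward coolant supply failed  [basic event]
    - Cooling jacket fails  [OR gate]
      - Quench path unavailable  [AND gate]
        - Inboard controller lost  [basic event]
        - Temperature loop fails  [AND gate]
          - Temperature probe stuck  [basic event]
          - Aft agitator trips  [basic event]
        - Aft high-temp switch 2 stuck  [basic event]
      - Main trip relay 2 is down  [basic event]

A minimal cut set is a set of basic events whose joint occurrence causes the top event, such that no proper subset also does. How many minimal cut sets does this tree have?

4

Agitation branch inoperative [AND]: one cut set from each child combined → 1 × 1 × 1 × 1 = 1 cut set(s).
Interlock chain fails [AND]: one cut set from each child combined → 1 × 1 × 1 = 1 cut set(s).
Temperature loop fails [AND]: one cut set from each child combined → 1 × 1 = 1 cut set(s).
Quench path unavailable [AND]: one cut set from each child combined → 1 × 1 × 1 = 1 cut set(s).
Cooling jacket fails [OR]: union of children's cut sets → 2 cut set(s).
Vent system down [OR]: union of children's cut sets → 3 cut set(s).
Chemical batch overheats [OR]: union of children's cut sets → 4 cut set(s).
Minimal cut sets: {A jacket pump is down, B trip relay failed, Chilled-water valve degraded, High-temp switch stuck, Lower quench valve is inoperative, Rupture disc trips}; {Forward coolant supply failed}; {Aft agitator trips, Aft high-temp switch 2 stuck, Inboard controller lost, Temperature probe stuck}; {Main trip relay 2 is down}.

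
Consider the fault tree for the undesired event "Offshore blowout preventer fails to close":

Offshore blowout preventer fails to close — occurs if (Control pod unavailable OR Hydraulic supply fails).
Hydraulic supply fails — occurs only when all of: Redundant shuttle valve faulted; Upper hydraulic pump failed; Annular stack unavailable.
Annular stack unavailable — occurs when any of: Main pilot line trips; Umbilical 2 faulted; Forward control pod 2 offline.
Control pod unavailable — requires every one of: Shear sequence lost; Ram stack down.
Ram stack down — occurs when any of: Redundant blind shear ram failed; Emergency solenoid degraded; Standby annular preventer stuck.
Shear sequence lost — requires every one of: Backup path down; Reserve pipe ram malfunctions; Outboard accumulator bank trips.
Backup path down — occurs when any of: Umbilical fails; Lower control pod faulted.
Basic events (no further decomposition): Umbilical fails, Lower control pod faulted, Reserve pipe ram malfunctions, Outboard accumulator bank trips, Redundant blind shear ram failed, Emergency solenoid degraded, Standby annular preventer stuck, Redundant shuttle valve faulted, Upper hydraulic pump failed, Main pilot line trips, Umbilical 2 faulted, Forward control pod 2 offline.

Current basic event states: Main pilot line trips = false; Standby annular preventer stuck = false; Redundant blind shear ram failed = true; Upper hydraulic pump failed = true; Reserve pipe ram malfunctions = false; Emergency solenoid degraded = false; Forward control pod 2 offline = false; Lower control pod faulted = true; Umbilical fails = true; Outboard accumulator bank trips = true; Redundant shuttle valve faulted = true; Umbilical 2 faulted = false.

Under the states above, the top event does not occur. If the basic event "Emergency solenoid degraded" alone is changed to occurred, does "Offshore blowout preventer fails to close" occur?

No

Counterfactual: set "Emergency solenoid degraded" to occurred.
Backup path down [OR]: Umbilical fails=occurs, Lower control pod faulted=occurs → at least one input occurs → occurs.
Shear sequence lost [AND]: Backup path down=occurs, Reserve pipe ram malfunctions=not, Outboard accumulator bank trips=occurs → not all inputs occur → does not occur.
Ram stack down [OR]: Redundant blind shear ram failed=occurs, Emergency solenoid degraded=occurs, Standby annular preventer stuck=not → at least one input occurs → occurs.
Control pod unavailable [AND]: Shear sequence lost=not, Ram stack down=occurs → not all inputs occur → does not occur.
Annular stack unavailable [OR]: Main pilot line trips=not, Umbilical 2 faulted=not, Forward control pod 2 offline=not → no input occurs → does not occur.
Hydraulic supply fails [AND]: Redundant shuttle valve faulted=occurs, Upper hydraulic pump failed=occurs, Annular stack unavailable=not → not all inputs occur → does not occur.
Offshore blowout preventer fails to close [OR]: Control pod unavailable=not, Hydraulic supply fails=not → no input occurs → does not occur.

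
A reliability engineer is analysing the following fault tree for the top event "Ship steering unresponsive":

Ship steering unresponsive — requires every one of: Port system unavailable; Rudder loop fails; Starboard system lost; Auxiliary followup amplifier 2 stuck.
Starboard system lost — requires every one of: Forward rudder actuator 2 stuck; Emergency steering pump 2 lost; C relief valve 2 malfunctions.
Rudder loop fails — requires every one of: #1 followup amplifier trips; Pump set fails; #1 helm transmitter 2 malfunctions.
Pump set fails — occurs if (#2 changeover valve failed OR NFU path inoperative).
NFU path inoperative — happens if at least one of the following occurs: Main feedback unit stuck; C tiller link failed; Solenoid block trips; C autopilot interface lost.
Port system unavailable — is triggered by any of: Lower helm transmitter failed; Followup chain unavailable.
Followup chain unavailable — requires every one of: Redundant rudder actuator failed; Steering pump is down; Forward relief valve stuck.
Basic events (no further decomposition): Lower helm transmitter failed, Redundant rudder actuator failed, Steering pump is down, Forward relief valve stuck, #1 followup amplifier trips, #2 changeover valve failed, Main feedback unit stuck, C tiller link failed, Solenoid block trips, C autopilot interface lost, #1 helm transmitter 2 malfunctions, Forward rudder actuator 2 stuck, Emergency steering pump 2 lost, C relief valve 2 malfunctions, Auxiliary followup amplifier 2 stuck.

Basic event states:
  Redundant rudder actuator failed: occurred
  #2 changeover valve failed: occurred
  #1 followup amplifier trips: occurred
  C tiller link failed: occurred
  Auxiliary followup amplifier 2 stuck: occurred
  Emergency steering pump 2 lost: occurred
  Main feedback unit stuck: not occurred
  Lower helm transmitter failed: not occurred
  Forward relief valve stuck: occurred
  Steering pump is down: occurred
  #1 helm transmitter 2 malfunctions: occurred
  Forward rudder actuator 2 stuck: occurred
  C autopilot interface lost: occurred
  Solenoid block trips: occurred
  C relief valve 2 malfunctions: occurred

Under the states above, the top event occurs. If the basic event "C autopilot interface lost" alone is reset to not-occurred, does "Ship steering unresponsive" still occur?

Counterfactual: set "C autopilot interface lost" to not occurred.
Followup chain unavailable [AND]: Redundant rudder actuator failed=occurs, Steering pump is down=occurs, Forward relief valve stuck=occurs → all inputs occur → occurs.
Port system unavailable [OR]: Lower helm transmitter failed=not, Followup chain unavailable=occurs → at least one input occurs → occurs.
NFU path inoperative [OR]: Main feedback unit stuck=not, C tiller link failed=occurs, Solenoid block trips=occurs, C autopilot interface lost=not → at least one input occurs → occurs.
Pump set fails [OR]: #2 changeover valve failed=occurs, NFU path inoperative=occurs → at least one input occurs → occurs.
Rudder loop fails [AND]: #1 followup amplifier trips=occurs, Pump set fails=occurs, #1 helm transmitter 2 malfunctions=occurs → all inputs occur → occurs.
Starboard system lost [AND]: Forward rudder actuator 2 stuck=occurs, Emergency steering pump 2 lost=occurs, C relief valve 2 malfunctions=occurs → all inputs occur → occurs.
Ship steering unresponsive [AND]: Port system unavailable=occurs, Rudder loop fails=occurs, Starboard system lost=occurs, Auxiliary followup amplifier 2 stuck=occurs → all inputs occur → occurs.

Yes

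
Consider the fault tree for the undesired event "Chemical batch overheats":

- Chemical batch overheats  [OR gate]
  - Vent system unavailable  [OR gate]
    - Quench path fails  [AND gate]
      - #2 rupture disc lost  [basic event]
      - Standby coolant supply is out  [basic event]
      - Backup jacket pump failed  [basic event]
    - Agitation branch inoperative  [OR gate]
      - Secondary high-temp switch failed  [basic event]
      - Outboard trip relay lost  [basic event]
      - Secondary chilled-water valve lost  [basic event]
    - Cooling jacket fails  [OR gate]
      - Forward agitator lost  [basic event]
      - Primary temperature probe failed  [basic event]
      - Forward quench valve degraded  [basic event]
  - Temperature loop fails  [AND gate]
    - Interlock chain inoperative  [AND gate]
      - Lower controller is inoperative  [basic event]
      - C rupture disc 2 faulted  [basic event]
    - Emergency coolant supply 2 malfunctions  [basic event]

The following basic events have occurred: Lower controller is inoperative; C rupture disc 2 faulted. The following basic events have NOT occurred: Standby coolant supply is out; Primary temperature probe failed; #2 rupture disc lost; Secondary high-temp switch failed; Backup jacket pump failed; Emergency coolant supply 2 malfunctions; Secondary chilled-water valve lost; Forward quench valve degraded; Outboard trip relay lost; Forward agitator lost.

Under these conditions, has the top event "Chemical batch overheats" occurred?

Quench path fails [AND]: #2 rupture disc lost=not, Standby coolant supply is out=not, Backup jacket pump failed=not → not all inputs occur → does not occur.
Agitation branch inoperative [OR]: Secondary high-temp switch failed=not, Outboard trip relay lost=not, Secondary chilled-water valve lost=not → no input occurs → does not occur.
Cooling jacket fails [OR]: Forward agitator lost=not, Primary temperature probe failed=not, Forward quench valve degraded=not → no input occurs → does not occur.
Vent system unavailable [OR]: Quench path fails=not, Agitation branch inoperative=not, Cooling jacket fails=not → no input occurs → does not occur.
Interlock chain inoperative [AND]: Lower controller is inoperative=occurs, C rupture disc 2 faulted=occurs → all inputs occur → occurs.
Temperature loop fails [AND]: Interlock chain inoperative=occurs, Emergency coolant supply 2 malfunctions=not → not all inputs occur → does not occur.
Chemical batch overheats [OR]: Vent system unavailable=not, Temperature loop fails=not → no input occurs → does not occur.

No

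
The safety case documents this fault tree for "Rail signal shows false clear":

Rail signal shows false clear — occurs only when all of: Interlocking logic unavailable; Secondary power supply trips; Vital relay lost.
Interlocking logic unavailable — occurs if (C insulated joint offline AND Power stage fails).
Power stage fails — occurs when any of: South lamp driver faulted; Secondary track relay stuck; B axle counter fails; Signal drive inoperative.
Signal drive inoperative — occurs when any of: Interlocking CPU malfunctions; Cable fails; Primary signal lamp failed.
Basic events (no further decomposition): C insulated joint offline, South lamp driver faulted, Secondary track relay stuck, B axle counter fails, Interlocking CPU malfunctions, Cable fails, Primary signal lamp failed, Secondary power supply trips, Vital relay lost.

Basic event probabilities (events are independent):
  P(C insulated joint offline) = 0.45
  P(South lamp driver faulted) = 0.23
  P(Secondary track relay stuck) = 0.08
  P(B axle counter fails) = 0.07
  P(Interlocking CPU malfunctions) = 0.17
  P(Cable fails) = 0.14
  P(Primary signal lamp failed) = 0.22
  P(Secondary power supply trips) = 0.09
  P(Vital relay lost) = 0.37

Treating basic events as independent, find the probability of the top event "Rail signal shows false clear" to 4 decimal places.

0.0095

P(Signal drive inoperative) [OR] = 1 − (1−0.17) × (1−0.14) × (1−0.22) = 0.443236
P(Power stage fails) [OR] = 1 − (1−0.23) × (1−0.08) × (1−0.07) × (1−0.443236) = 0.633197
P(Interlocking logic unavailable) [AND] = 0.45 × 0.633197 = 0.284939
P(Rail signal shows false clear) [AND] = 0.284939 × 0.09 × 0.37 = 0.009488
Rounded to 4 decimal places: P(Rail signal shows false clear) ≈ 0.0095.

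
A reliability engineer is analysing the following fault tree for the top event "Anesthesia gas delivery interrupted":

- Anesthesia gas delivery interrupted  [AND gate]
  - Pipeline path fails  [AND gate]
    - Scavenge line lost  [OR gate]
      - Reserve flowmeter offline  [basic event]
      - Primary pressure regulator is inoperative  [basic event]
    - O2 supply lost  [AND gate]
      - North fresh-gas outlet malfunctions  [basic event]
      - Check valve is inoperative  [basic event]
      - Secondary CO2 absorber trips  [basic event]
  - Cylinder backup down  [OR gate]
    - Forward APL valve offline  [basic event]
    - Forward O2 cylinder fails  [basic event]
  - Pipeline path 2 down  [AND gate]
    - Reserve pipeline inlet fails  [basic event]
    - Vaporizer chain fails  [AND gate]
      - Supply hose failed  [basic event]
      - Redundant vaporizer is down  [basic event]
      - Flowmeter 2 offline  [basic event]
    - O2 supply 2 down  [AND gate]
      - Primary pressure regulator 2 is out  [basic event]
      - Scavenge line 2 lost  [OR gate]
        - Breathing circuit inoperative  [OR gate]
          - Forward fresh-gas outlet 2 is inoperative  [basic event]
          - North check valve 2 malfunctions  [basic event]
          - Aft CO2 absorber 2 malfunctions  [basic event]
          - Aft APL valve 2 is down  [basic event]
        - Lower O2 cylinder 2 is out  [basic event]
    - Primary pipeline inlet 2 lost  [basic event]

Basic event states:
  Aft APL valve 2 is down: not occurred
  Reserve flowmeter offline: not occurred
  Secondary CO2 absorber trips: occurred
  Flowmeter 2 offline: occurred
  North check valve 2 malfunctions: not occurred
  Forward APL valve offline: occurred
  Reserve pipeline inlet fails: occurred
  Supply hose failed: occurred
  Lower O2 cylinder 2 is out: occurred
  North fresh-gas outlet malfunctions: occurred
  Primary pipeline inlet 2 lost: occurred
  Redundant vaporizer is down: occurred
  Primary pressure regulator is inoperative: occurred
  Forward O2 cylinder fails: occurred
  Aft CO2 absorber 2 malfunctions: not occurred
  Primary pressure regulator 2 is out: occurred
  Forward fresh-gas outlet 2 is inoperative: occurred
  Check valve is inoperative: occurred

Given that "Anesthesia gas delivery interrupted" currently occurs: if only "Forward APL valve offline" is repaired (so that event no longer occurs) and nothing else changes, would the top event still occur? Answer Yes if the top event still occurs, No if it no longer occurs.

Yes

Counterfactual: set "Forward APL valve offline" to not occurred.
Scavenge line lost [OR]: Reserve flowmeter offline=not, Primary pressure regulator is inoperative=occurs → at least one input occurs → occurs.
O2 supply lost [AND]: North fresh-gas outlet malfunctions=occurs, Check valve is inoperative=occurs, Secondary CO2 absorber trips=occurs → all inputs occur → occurs.
Pipeline path fails [AND]: Scavenge line lost=occurs, O2 supply lost=occurs → all inputs occur → occurs.
Cylinder backup down [OR]: Forward APL valve offline=not, Forward O2 cylinder fails=occurs → at least one input occurs → occurs.
Vaporizer chain fails [AND]: Supply hose failed=occurs, Redundant vaporizer is down=occurs, Flowmeter 2 offline=occurs → all inputs occur → occurs.
Breathing circuit inoperative [OR]: Forward fresh-gas outlet 2 is inoperative=occurs, North check valve 2 malfunctions=not, Aft CO2 absorber 2 malfunctions=not, Aft APL valve 2 is down=not → at least one input occurs → occurs.
Scavenge line 2 lost [OR]: Breathing circuit inoperative=occurs, Lower O2 cylinder 2 is out=occurs → at least one input occurs → occurs.
O2 supply 2 down [AND]: Primary pressure regulator 2 is out=occurs, Scavenge line 2 lost=occurs → all inputs occur → occurs.
Pipeline path 2 down [AND]: Reserve pipeline inlet fails=occurs, Vaporizer chain fails=occurs, O2 supply 2 down=occurs, Primary pipeline inlet 2 lost=occurs → all inputs occur → occurs.
Anesthesia gas delivery interrupted [AND]: Pipeline path fails=occurs, Cylinder backup down=occurs, Pipeline path 2 down=occurs → all inputs occur → occurs.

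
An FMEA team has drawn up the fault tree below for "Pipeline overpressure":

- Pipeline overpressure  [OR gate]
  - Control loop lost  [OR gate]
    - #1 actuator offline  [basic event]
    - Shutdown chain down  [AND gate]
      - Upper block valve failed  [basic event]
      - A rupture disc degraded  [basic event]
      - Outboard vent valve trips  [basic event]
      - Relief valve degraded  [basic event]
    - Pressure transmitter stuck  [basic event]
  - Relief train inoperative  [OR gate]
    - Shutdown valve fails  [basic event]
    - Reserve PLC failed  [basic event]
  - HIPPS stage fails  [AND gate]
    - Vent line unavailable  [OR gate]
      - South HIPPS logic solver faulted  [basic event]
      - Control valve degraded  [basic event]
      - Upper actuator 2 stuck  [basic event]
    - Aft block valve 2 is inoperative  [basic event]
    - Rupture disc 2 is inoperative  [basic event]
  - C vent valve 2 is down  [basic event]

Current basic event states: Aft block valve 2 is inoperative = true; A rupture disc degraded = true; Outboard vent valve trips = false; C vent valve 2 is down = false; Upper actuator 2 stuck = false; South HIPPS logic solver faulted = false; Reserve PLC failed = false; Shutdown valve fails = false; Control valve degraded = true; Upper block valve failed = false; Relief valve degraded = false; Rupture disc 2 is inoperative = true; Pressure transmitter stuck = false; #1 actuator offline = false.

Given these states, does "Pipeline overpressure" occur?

Shutdown chain down [AND]: Upper block valve failed=not, A rupture disc degraded=occurs, Outboard vent valve trips=not, Relief valve degraded=not → not all inputs occur → does not occur.
Control loop lost [OR]: #1 actuator offline=not, Shutdown chain down=not, Pressure transmitter stuck=not → no input occurs → does not occur.
Relief train inoperative [OR]: Shutdown valve fails=not, Reserve PLC failed=not → no input occurs → does not occur.
Vent line unavailable [OR]: South HIPPS logic solver faulted=not, Control valve degraded=occurs, Upper actuator 2 stuck=not → at least one input occurs → occurs.
HIPPS stage fails [AND]: Vent line unavailable=occurs, Aft block valve 2 is inoperative=occurs, Rupture disc 2 is inoperative=occurs → all inputs occur → occurs.
Pipeline overpressure [OR]: Control loop lost=not, Relief train inoperative=not, HIPPS stage fails=occurs, C vent valve 2 is down=not → at least one input occurs → occurs.

Yes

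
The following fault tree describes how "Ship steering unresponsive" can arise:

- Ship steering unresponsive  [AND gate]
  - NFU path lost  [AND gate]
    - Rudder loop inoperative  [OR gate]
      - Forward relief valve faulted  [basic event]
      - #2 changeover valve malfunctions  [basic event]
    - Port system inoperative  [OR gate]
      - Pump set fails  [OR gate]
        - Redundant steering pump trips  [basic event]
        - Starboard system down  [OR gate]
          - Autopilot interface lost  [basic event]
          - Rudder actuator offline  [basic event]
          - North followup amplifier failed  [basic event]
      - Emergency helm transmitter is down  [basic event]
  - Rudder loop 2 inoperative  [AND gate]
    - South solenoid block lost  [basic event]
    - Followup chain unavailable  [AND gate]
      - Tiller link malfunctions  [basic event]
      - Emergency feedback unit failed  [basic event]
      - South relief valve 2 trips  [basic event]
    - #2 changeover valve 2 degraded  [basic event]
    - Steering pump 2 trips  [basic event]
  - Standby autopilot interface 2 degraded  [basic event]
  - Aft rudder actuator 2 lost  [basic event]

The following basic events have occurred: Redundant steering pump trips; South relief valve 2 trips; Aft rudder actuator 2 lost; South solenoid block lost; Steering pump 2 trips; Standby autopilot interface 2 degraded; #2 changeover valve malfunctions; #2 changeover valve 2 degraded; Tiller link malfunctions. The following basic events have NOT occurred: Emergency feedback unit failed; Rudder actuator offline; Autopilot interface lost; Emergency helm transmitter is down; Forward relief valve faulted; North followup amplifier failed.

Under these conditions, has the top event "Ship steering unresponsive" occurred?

No

Rudder loop inoperative [OR]: Forward relief valve faulted=not, #2 changeover valve malfunctions=occurs → at least one input occurs → occurs.
Starboard system down [OR]: Autopilot interface lost=not, Rudder actuator offline=not, North followup amplifier failed=not → no input occurs → does not occur.
Pump set fails [OR]: Redundant steering pump trips=occurs, Starboard system down=not → at least one input occurs → occurs.
Port system inoperative [OR]: Pump set fails=occurs, Emergency helm transmitter is down=not → at least one input occurs → occurs.
NFU path lost [AND]: Rudder loop inoperative=occurs, Port system inoperative=occurs → all inputs occur → occurs.
Followup chain unavailable [AND]: Tiller link malfunctions=occurs, Emergency feedback unit failed=not, South relief valve 2 trips=occurs → not all inputs occur → does not occur.
Rudder loop 2 inoperative [AND]: South solenoid block lost=occurs, Followup chain unavailable=not, #2 changeover valve 2 degraded=occurs, Steering pump 2 trips=occurs → not all inputs occur → does not occur.
Ship steering unresponsive [AND]: NFU path lost=occurs, Rudder loop 2 inoperative=not, Standby autopilot interface 2 degraded=occurs, Aft rudder actuator 2 lost=occurs → not all inputs occur → does not occur.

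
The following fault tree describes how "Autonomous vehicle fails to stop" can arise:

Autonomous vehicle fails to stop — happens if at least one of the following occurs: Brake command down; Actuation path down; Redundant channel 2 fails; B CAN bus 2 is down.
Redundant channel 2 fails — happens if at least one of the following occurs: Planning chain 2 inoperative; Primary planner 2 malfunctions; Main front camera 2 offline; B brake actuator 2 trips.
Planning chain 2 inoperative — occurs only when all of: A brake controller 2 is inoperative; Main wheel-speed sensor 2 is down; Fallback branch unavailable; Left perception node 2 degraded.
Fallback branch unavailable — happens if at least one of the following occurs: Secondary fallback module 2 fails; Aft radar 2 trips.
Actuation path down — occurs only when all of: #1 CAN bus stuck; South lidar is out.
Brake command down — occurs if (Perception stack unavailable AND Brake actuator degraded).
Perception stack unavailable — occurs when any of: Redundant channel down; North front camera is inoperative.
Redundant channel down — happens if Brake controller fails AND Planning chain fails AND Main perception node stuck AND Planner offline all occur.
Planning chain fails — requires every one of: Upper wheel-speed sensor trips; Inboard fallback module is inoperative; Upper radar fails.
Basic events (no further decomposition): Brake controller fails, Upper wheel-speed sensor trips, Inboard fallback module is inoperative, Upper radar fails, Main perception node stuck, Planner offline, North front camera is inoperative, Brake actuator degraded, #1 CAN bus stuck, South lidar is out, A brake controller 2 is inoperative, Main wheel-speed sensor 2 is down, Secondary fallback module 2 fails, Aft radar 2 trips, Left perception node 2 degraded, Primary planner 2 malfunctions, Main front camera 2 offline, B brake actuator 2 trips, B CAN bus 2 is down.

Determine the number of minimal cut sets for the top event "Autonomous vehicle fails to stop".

Planning chain fails [AND]: one cut set from each child combined → 1 × 1 × 1 = 1 cut set(s).
Redundant channel down [AND]: one cut set from each child combined → 1 × 1 × 1 × 1 = 1 cut set(s).
Perception stack unavailable [OR]: union of children's cut sets → 2 cut set(s).
Brake command down [AND]: one cut set from each child combined → 2 × 1 = 2 cut set(s).
Actuation path down [AND]: one cut set from each child combined → 1 × 1 = 1 cut set(s).
Fallback branch unavailable [OR]: union of children's cut sets → 2 cut set(s).
Planning chain 2 inoperative [AND]: one cut set from each child combined → 1 × 1 × 2 × 1 = 2 cut set(s).
Redundant channel 2 fails [OR]: union of children's cut sets → 5 cut set(s).
Autonomous vehicle fails to stop [OR]: union of children's cut sets → 9 cut set(s).
Minimal cut sets: {Brake actuator degraded, Brake controller fails, Inboard fallback module is inoperative, Main perception node stuck, Planner offline, Upper radar fails, Upper wheel-speed sensor trips}; {Brake actuator degraded, North front camera is inoperative}; {#1 CAN bus stuck, South lidar is out}; {A brake controller 2 is inoperative, Left perception node 2 degraded, Main wheel-speed sensor 2 is down, Secondary fallback module 2 fails}; {A brake controller 2 is inoperative, Aft radar 2 trips, Left perception node 2 degraded, Main wheel-speed sensor 2 is down}; {Primary planner 2 malfunctions}; {Main front camera 2 offline}; {B brake actuator 2 trips}; {B CAN bus 2 is down}.

9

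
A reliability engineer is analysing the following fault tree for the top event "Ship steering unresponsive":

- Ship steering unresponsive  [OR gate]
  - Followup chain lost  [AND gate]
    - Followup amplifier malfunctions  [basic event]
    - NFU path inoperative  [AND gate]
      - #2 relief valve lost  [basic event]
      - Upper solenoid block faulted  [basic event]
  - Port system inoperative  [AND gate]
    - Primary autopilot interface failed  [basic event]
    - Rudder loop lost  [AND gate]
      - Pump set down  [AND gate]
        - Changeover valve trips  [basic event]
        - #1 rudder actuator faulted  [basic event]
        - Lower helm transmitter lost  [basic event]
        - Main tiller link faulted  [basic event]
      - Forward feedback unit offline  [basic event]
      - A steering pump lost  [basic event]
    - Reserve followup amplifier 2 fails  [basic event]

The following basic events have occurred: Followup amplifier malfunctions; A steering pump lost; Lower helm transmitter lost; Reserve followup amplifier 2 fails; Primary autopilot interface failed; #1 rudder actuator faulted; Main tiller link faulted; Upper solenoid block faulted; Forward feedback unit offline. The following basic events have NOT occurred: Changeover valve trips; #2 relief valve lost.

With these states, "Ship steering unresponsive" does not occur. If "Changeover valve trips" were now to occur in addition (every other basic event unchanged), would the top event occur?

Yes

Counterfactual: set "Changeover valve trips" to occurred.
NFU path inoperative [AND]: #2 relief valve lost=not, Upper solenoid block faulted=occurs → not all inputs occur → does not occur.
Followup chain lost [AND]: Followup amplifier malfunctions=occurs, NFU path inoperative=not → not all inputs occur → does not occur.
Pump set down [AND]: Changeover valve trips=occurs, #1 rudder actuator faulted=occurs, Lower helm transmitter lost=occurs, Main tiller link faulted=occurs → all inputs occur → occurs.
Rudder loop lost [AND]: Pump set down=occurs, Forward feedback unit offline=occurs, A steering pump lost=occurs → all inputs occur → occurs.
Port system inoperative [AND]: Primary autopilot interface failed=occurs, Rudder loop lost=occurs, Reserve followup amplifier 2 fails=occurs → all inputs occur → occurs.
Ship steering unresponsive [OR]: Followup chain lost=not, Port system inoperative=occurs → at least one input occurs → occurs.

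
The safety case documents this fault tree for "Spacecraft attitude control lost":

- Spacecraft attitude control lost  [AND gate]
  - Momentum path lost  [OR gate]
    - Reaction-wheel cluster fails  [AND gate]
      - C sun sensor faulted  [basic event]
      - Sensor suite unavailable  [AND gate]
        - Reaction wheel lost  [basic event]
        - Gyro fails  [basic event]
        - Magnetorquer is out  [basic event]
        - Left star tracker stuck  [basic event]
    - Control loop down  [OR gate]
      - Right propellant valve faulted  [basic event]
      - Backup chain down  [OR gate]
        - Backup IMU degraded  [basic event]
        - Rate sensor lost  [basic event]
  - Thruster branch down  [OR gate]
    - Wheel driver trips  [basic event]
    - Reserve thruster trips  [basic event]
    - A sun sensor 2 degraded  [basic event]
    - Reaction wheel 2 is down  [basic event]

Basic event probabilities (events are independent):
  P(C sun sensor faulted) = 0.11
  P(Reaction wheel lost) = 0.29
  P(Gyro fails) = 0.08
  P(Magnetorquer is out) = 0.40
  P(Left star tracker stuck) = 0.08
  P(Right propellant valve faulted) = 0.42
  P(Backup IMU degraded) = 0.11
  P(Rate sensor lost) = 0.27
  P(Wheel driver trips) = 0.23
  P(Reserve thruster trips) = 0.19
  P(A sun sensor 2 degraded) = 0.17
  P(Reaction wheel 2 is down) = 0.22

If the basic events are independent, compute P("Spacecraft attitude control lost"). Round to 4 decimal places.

P(Sensor suite unavailable) [AND] = 0.29 × 0.08 × 0.40 × 0.08 = 0.000742
P(Reaction-wheel cluster fails) [AND] = 0.11 × 0.000742 = 0.000082
P(Backup chain down) [OR] = 1 − (1−0.11) × (1−0.27) = 0.350300
P(Control loop down) [OR] = 1 − (1−0.42) × (1−0.350300) = 0.623174
P(Momentum path lost) [OR] = 1 − (1−0.000082) × (1−0.623174) = 0.623205
P(Thruster branch down) [OR] = 1 − (1−0.23) × (1−0.19) × (1−0.17) × (1−0.22) = 0.596217
P(Spacecraft attitude control lost) [AND] = 0.623205 × 0.596217 = 0.371565
Rounded to 4 decimal places: P(Spacecraft attitude control lost) ≈ 0.3716.

0.3716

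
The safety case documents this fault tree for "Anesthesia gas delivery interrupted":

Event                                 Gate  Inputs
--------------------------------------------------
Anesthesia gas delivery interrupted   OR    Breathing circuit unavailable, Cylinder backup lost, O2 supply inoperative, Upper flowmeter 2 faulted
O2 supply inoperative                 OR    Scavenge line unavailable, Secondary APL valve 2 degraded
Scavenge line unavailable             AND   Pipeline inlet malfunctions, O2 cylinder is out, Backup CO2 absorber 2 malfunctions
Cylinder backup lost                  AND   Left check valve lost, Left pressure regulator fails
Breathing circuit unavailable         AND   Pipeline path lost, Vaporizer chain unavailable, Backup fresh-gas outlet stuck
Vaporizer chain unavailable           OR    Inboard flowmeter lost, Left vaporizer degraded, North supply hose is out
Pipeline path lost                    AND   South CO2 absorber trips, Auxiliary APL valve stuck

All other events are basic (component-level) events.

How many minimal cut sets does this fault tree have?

Pipeline path lost [AND]: one cut set from each child combined → 1 × 1 = 1 cut set(s).
Vaporizer chain unavailable [OR]: union of children's cut sets → 3 cut set(s).
Breathing circuit unavailable [AND]: one cut set from each child combined → 1 × 3 × 1 = 3 cut set(s).
Cylinder backup lost [AND]: one cut set from each child combined → 1 × 1 = 1 cut set(s).
Scavenge line unavailable [AND]: one cut set from each child combined → 1 × 1 × 1 = 1 cut set(s).
O2 supply inoperative [OR]: union of children's cut sets → 2 cut set(s).
Anesthesia gas delivery interrupted [OR]: union of children's cut sets → 7 cut set(s).
Minimal cut sets: {Auxiliary APL valve stuck, Backup fresh-gas outlet stuck, Inboard flowmeter lost, South CO2 absorber trips}; {Auxiliary APL valve stuck, Backup fresh-gas outlet stuck, Left vaporizer degraded, South CO2 absorber trips}; {Auxiliary APL valve stuck, Backup fresh-gas outlet stuck, North supply hose is out, South CO2 absorber trips}; {Left check valve lost, Left pressure regulator fails}; {Backup CO2 absorber 2 malfunctions, O2 cylinder is out, Pipeline inlet malfunctions}; {Secondary APL valve 2 degraded}; {Upper flowmeter 2 faulted}.

7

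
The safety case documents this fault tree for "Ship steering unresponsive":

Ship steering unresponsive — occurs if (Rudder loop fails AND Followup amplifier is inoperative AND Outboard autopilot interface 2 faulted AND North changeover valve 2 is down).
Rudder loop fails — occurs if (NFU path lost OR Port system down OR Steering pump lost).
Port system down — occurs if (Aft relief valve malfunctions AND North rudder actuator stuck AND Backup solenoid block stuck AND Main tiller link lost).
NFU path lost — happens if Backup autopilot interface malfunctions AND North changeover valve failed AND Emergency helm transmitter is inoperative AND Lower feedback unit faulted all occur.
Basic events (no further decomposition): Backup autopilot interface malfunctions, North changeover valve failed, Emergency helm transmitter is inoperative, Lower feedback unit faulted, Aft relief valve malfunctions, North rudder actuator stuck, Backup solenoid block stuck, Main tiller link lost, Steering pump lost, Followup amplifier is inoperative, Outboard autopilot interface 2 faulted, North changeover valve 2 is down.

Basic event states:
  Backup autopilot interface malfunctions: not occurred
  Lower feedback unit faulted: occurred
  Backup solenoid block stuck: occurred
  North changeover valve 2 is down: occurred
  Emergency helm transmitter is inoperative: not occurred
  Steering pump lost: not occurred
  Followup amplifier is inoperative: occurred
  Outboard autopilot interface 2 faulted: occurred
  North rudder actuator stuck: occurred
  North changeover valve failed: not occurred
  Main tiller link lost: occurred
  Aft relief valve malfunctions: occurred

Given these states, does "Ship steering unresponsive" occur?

Yes

NFU path lost [AND]: Backup autopilot interface malfunctions=not, North changeover valve failed=not, Emergency helm transmitter is inoperative=not, Lower feedback unit faulted=occurs → not all inputs occur → does not occur.
Port system down [AND]: Aft relief valve malfunctions=occurs, North rudder actuator stuck=occurs, Backup solenoid block stuck=occurs, Main tiller link lost=occurs → all inputs occur → occurs.
Rudder loop fails [OR]: NFU path lost=not, Port system down=occurs, Steering pump lost=not → at least one input occurs → occurs.
Ship steering unresponsive [AND]: Rudder loop fails=occurs, Followup amplifier is inoperative=occurs, Outboard autopilot interface 2 faulted=occurs, North changeover valve 2 is down=occurs → all inputs occur → occurs.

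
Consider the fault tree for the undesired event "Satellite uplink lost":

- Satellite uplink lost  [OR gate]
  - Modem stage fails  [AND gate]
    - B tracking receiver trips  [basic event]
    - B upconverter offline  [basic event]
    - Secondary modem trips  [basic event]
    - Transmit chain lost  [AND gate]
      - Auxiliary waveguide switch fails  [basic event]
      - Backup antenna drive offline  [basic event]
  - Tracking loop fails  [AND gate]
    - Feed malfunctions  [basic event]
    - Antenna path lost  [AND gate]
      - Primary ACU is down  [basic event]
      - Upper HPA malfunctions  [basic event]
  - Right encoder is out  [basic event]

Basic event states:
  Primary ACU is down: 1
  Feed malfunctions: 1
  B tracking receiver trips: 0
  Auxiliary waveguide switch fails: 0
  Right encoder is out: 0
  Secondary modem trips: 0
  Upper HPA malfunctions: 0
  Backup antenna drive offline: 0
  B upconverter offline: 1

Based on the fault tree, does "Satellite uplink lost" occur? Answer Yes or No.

Transmit chain lost [AND]: Auxiliary waveguide switch fails=not, Backup antenna drive offline=not → not all inputs occur → does not occur.
Modem stage fails [AND]: B tracking receiver trips=not, B upconverter offline=occurs, Secondary modem trips=not, Transmit chain lost=not → not all inputs occur → does not occur.
Antenna path lost [AND]: Primary ACU is down=occurs, Upper HPA malfunctions=not → not all inputs occur → does not occur.
Tracking loop fails [AND]: Feed malfunctions=occurs, Antenna path lost=not → not all inputs occur → does not occur.
Satellite uplink lost [OR]: Modem stage fails=not, Tracking loop fails=not, Right encoder is out=not → no input occurs → does not occur.

No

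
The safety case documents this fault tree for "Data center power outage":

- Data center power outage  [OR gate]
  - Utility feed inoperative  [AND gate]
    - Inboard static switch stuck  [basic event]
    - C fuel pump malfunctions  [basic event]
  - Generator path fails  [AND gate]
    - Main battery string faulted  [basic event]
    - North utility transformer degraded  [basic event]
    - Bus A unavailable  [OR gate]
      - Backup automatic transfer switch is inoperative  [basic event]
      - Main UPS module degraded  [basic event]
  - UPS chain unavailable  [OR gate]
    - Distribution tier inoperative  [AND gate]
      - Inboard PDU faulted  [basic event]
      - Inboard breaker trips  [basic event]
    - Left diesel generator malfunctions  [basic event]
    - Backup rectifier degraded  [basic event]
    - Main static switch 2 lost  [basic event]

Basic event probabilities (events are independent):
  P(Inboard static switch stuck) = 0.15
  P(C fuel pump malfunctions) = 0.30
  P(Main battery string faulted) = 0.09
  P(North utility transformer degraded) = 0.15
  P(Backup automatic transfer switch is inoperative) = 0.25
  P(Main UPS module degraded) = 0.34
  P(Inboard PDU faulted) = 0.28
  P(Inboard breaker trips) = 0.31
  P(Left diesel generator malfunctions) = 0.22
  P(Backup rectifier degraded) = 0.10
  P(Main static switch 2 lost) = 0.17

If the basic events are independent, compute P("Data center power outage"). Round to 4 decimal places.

0.4953

P(Utility feed inoperative) [AND] = 0.15 × 0.30 = 0.045000
P(Bus A unavailable) [OR] = 1 − (1−0.25) × (1−0.34) = 0.505000
P(Generator path fails) [AND] = 0.09 × 0.15 × 0.505000 = 0.006818
P(Distribution tier inoperative) [AND] = 0.28 × 0.31 = 0.086800
P(UPS chain unavailable) [OR] = 1 − (1−0.086800) × (1−0.22) × (1−0.10) × (1−0.17) = 0.467915
P(Data center power outage) [OR] = 1 − (1−0.045000) × (1−0.006818) × (1−0.467915) = 0.495323
Rounded to 4 decimal places: P(Data center power outage) ≈ 0.4953.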